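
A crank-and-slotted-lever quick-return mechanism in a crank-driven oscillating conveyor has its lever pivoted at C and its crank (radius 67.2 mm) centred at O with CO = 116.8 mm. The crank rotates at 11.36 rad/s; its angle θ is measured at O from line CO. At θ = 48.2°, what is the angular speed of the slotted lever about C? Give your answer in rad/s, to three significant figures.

ω = 11.36 rad/s
Crank pin A relative to C: A = (d + r cosθ, r sinθ); lever angle φ = atan2(r sinθ, d + r cosθ).
Differentiating tanφ: φ̇ = rω(d cosθ + r)/(d² + r² + 2dr cosθ).
d² + r² + 2dr cosθ = |CA|² = 0.0286213 m²;  d cosθ + r = +0.14505 m.
|ω_lever| = |0.0672·11.36·+0.14505| / 0.0286213 = 3.8688 rad/s.

3.87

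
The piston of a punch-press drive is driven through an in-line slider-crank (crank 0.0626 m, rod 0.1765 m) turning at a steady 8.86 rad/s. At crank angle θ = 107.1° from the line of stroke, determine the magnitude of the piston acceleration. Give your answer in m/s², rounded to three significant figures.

ω = 8.86 rad/s
x(θ) = r cosθ + √(L² − r² sin²θ); with ω constant, a = ω²·d²x/dθ².
d²x/dθ² = −r cosθ − r²(cos2θ)/√u − r⁴ sin²2θ/(4u^{3/2}),  u = L² − r² sin²θ = 0.0275723 m².
Substituting r = 0.0626 m, L = 0.1765 m, θ = 107.1°: d²x/dθ² = +0.037661 m.
a = ω²·d²x/dθ² = (8.86)²·(+0.037661) = +2.9564 m/s²;  |a| = 2.9564 m/s².

2.96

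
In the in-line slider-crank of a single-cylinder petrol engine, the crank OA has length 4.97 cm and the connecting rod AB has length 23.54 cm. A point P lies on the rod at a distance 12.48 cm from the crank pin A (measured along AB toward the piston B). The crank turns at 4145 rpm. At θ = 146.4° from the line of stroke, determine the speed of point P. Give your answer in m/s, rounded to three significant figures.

ω = 434.1 rad/s.  Crank-pin speed |V_A| = rω = 21.573 m/s, perpendicular to OA.
Rod angle: sinφ = −(r/L) sinθ ⇒ φ = -6.710°; ω_rod = −rω cosθ/√(L²−r²sin²θ) = +76.858 rad/s.
V_P = V_A + ω_rod × AP, with AP = 0.1248 m along the rod.
Components: V_Px = −rω sinθ − a·ω_rod·sinφ = -10.818 m/s;  V_Py = rω cosθ + a·ω_rod·cosφ = -8.4423 m/s.
|V_P| = √(V_Px² + V_Py²) = 13.722 m/s.

13.7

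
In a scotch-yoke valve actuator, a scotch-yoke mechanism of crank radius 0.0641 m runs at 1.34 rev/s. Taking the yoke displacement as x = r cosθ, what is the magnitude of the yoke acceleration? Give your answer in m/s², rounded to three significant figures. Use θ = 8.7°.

ω = 8.419 rad/s (from 1.34 rev/s).
x = r cosθ ⇒ ẍ = −rω² cosθ (ω constant).
|a| = rω²|cosθ| = 0.0641·(8.419)²·|cos 8.7°| = 4.4916 m/s².

4.49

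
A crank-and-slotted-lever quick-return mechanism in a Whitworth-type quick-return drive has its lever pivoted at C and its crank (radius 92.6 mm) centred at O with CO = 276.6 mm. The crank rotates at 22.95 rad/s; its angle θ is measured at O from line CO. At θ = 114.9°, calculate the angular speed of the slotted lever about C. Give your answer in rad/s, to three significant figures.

0.798

ω = 22.95 rad/s
Crank pin A relative to C: A = (d + r cosθ, r sinθ); lever angle φ = atan2(r sinθ, d + r cosθ).
Differentiating tanφ: φ̇ = rω(d cosθ + r)/(d² + r² + 2dr cosθ).
d² + r² + 2dr cosθ = |CA|² = 0.0635142 m²;  d cosθ + r = -0.023859 m.
|ω_lever| = |0.0926·22.95·-0.023859| / 0.0635142 = 0.7983 rad/s.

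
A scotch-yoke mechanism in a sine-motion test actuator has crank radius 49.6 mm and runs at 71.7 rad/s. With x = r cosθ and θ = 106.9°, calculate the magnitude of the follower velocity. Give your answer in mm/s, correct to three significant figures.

ω = 71.7 rad/s
x = r cosθ ⇒ ẋ = −rω sinθ.
|v| = rω|sinθ| = 0.0496·71.7·|sin 106.9°| = 3.4027 m/s = 3402.7 mm/s.

3400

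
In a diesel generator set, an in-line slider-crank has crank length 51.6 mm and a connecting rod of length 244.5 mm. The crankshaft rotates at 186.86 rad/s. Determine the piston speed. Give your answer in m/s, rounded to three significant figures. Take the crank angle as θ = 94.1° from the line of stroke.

ω = 186.9 rad/s
For an in-line slider-crank, x = r cosθ + √(L² − r² sin²θ), so v = −rω sinθ·[1 + r cosθ/√(L² − r² sin²θ)].
With r = 0.0516 m, L = 0.2445 m, θ = 94.1°: √(L² − r² sin²θ) = 0.23902 m.
v = −0.0516·186.9·0.99744·[1 + 0.0516·-0.07150/0.23902] = -9.4689 m/s.
|v| = 9.4689 m/s.

9.47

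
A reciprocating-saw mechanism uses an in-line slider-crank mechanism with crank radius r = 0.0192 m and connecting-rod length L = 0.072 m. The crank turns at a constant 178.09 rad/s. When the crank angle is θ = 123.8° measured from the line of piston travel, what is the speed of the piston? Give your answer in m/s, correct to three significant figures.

ω = 178.1 rad/s
For an in-line slider-crank, x = r cosθ + √(L² − r² sin²θ), so v = −rω sinθ·[1 + r cosθ/√(L² − r² sin²θ)].
With r = 0.0192 m, L = 0.072 m, θ = 123.8°: √(L² − r² sin²θ) = 0.07021 m.
v = −0.0192·178.1·0.83098·[1 + 0.0192·-0.55630/0.07021] = -2.4092 m/s.
|v| = 2.4092 m/s.

2.41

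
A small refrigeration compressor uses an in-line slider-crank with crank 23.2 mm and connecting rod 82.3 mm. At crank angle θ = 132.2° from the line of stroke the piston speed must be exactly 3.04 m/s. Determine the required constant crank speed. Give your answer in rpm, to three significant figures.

2090

For an in-line slider-crank, |v_piston| = rω|sinθ|·[1 + r cosθ/√(L² − r² sin²θ)].
With r = 0.0232 m, L = 0.0823 m, θ = 132.2°: the bracketed kinematic factor |dx/dθ| = 0.013859 m.
ω = v/|dx/dθ| = 3.04/0.013859 = 219.35 rad/s.
N = 60ω/(2π) = 2094.7 rpm.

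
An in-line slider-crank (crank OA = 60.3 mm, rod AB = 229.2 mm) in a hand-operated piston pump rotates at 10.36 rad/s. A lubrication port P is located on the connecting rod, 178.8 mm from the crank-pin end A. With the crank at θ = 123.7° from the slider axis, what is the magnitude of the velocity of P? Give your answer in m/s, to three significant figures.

ω = 10.36 rad/s.  Crank-pin speed |V_A| = rω = 0.62471 m/s, perpendicular to OA.
Rod angle: sinφ = −(r/L) sinθ ⇒ φ = -12.643°; ω_rod = −rω cosθ/√(L²−r²sin²θ) = +1.5499 rad/s.
V_P = V_A + ω_rod × AP, with AP = 0.1788 m along the rod.
Components: V_Px = −rω sinθ − a·ω_rod·sinφ = -0.45907 m/s;  V_Py = rω cosθ + a·ω_rod·cosφ = -0.076219 m/s.
|V_P| = √(V_Px² + V_Py²) = 0.46536 m/s.

0.465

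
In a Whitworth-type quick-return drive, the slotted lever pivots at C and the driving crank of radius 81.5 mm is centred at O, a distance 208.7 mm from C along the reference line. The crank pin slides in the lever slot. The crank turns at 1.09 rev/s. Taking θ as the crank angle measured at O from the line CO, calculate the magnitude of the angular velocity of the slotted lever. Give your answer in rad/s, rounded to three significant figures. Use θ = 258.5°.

0.513

ω = 6.849 rad/s (from 1.09 rev/s).
Crank pin A relative to C: A = (d + r cosθ, r sinθ); lever angle φ = atan2(r sinθ, d + r cosθ).
Differentiating tanφ: φ̇ = rω(d cosθ + r)/(d² + r² + 2dr cosθ).
d² + r² + 2dr cosθ = |CA|² = 0.0434158 m²;  d cosθ + r = +0.039892 m.
|ω_lever| = |0.0815·6.849·+0.039892| / 0.0434158 = 0.51286 rad/s.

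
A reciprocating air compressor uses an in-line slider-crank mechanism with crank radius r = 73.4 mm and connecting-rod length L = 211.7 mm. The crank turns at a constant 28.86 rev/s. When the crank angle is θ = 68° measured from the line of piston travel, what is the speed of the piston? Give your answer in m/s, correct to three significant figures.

ω = 2π·28.9 = 181.3 rad/s
For an in-line slider-crank, x = r cosθ + √(L² − r² sin²θ), so v = −rω sinθ·[1 + r cosθ/√(L² − r² sin²θ)].
With r = 0.0734 m, L = 0.2117 m, θ = 68°: √(L² − r² sin²θ) = 0.20046 m.
v = −0.0734·181.3·0.92718·[1 + 0.0734·0.37461/0.20046] = -14.033 m/s.
|v| = 14.033 m/s.

14.0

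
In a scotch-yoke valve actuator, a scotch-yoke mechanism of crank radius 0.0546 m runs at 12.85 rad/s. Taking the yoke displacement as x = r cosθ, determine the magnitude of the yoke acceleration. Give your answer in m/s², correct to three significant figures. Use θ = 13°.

ω = 12.85 rad/s
x = r cosθ ⇒ ẍ = −rω² cosθ (ω constant).
|a| = rω²|cosθ| = 0.0546·(12.85)²·|cos 13°| = 8.7846 m/s².

8.78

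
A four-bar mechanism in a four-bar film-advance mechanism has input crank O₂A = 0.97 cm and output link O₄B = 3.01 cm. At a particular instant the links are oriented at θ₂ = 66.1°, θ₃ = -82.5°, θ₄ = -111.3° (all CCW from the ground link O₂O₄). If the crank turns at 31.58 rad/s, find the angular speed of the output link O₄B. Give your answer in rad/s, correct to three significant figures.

11.0

ω₂ = 31.58 rad/s
Differentiating the loop-closure r₂e^{iθ₂}+r₃e^{iθ₃}=r₁+r₄e^{iθ₄} gives r₂ω₂e^{iθ₂}+r₃ω₃e^{iθ₃}=r₄ω₄e^{iθ₄}.
Eliminating the other unknown: ω₄ = r₂ω₂ sin(θ₂−θ₃) / [r₄ sin(θ₄−θ₃)].
Numerator sine = +0.52101; denominator sine = -0.48175.
Result = 0.0097·31.58·(+0.52101) / (0.0301·(-0.48175)) = -11.006 rad/s; magnitude 11.006 rad/s.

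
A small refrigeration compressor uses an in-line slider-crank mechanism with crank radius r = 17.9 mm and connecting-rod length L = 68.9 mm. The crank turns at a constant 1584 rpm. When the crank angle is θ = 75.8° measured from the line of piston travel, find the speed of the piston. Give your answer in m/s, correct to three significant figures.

3.07

ω = 2π·1584/60 = 165.9 rad/s
For an in-line slider-crank, x = r cosθ + √(L² − r² sin²θ), so v = −rω sinθ·[1 + r cosθ/√(L² − r² sin²θ)].
With r = 0.0179 m, L = 0.0689 m, θ = 75.8°: √(L² − r² sin²θ) = 0.066679 m.
v = −0.0179·165.9·0.96945·[1 + 0.0179·0.24531/0.066679] = -3.068 m/s.
|v| = 3.068 m/s.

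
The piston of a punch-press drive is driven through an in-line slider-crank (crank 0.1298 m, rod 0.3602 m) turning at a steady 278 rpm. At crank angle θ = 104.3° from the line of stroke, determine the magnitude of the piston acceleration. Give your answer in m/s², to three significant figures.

64.0

ω = 2π·278/60 = 29.11 rad/s
x(θ) = r cosθ + √(L² − r² sin²θ); with ω constant, a = ω²·d²x/dθ².
d²x/dθ² = −r cosθ − r²(cos2θ)/√u − r⁴ sin²2θ/(4u^{3/2}),  u = L² − r² sin²θ = 0.113924 m².
Substituting r = 0.1298 m, L = 0.3602 m, θ = 104.3°: d²x/dθ² = +0.075463 m.
a = ω²·d²x/dθ² = (29.11)²·(+0.075463) = +63.956 m/s²;  |a| = 63.956 m/s².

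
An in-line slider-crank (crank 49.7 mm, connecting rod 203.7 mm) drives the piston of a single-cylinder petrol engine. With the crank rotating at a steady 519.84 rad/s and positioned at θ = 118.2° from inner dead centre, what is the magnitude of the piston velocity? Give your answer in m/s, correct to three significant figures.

20.1

ω = 519.8 rad/s
For an in-line slider-crank, x = r cosθ + √(L² − r² sin²θ), so v = −rω sinθ·[1 + r cosθ/√(L² − r² sin²θ)].
With r = 0.0497 m, L = 0.2037 m, θ = 118.2°: √(L² − r² sin²θ) = 0.19894 m.
v = −0.0497·519.8·0.88130·[1 + 0.0497·-0.47255/0.19894] = -20.081 m/s.
|v| = 20.081 m/s.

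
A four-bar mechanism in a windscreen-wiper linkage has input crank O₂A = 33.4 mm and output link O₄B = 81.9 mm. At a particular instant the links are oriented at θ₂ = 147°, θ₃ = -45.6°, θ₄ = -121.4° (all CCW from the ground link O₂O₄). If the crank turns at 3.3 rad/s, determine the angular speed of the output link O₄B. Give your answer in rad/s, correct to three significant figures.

0.303

ω₂ = 3.3 rad/s
Differentiating the loop-closure r₂e^{iθ₂}+r₃e^{iθ₃}=r₁+r₄e^{iθ₄} gives r₂ω₂e^{iθ₂}+r₃ω₃e^{iθ₃}=r₄ω₄e^{iθ₄}.
Eliminating the other unknown: ω₄ = r₂ω₂ sin(θ₂−θ₃) / [r₄ sin(θ₄−θ₃)].
Numerator sine = -0.21814; denominator sine = -0.96945.
Result = 0.0334·3.3·(-0.21814) / (0.0819·(-0.96945)) = +0.30283 rad/s; magnitude 0.30283 rad/s.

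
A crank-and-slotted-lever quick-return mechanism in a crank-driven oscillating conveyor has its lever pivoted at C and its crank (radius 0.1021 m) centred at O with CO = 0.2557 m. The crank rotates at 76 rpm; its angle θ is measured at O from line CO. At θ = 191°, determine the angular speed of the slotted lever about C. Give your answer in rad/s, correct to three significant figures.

ω = 7.959 rad/s (from 76 rpm).
Crank pin A relative to C: A = (d + r cosθ, r sinθ); lever angle φ = atan2(r sinθ, d + r cosθ).
Differentiating tanφ: φ̇ = rω(d cosθ + r)/(d² + r² + 2dr cosθ).
d² + r² + 2dr cosθ = |CA|² = 0.0245523 m²;  d cosθ + r = -0.1489 m.
|ω_lever| = |0.1021·7.959·-0.1489| / 0.0245523 = 4.9281 rad/s.

4.93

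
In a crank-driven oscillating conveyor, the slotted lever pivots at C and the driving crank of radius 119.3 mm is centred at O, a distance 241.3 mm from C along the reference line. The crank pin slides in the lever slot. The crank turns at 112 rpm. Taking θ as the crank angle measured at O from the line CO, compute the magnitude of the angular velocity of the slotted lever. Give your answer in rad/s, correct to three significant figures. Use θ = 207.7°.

6.15

ω = 11.73 rad/s (from 112 rpm).
Crank pin A relative to C: A = (d + r cosθ, r sinθ); lever angle φ = atan2(r sinθ, d + r cosθ).
Differentiating tanφ: φ̇ = rω(d cosθ + r)/(d² + r² + 2dr cosθ).
d² + r² + 2dr cosθ = |CA|² = 0.0214824 m²;  d cosθ + r = -0.094345 m.
|ω_lever| = |0.1193·11.73·-0.094345| / 0.0214824 = 6.1451 rad/s.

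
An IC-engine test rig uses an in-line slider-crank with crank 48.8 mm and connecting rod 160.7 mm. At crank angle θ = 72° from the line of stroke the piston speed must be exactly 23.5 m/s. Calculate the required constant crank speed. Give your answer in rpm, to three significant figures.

For an in-line slider-crank, |v_piston| = rω|sinθ|·[1 + r cosθ/√(L² − r² sin²θ)].
With r = 0.0488 m, L = 0.1607 m, θ = 72°: the bracketed kinematic factor |dx/dθ| = 0.050961 m.
ω = v/|dx/dθ| = 23.5/0.050961 = 461.14 rad/s.
N = 60ω/(2π) = 4403.6 rpm.

4400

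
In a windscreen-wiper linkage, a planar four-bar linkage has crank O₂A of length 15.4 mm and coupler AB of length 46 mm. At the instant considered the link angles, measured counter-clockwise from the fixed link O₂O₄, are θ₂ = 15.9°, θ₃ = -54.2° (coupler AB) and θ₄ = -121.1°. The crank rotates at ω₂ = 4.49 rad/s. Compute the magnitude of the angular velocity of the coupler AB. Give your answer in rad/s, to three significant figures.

ω₂ = 4.49 rad/s
Differentiating the loop-closure r₂e^{iθ₂}+r₃e^{iθ₃}=r₁+r₄e^{iθ₄} gives r₂ω₂e^{iθ₂}+r₃ω₃e^{iθ₃}=r₄ω₄e^{iθ₄}.
Eliminating the other unknown: ω₃ = r₂ω₂ sin(θ₄−θ₂) / [r₃ sin(θ₃−θ₄)].
Numerator sine = -0.68200; denominator sine = +0.91982.
Result = 0.0154·4.49·(-0.68200) / (0.046·(+0.91982)) = -1.1145 rad/s; magnitude 1.1145 rad/s.

1.11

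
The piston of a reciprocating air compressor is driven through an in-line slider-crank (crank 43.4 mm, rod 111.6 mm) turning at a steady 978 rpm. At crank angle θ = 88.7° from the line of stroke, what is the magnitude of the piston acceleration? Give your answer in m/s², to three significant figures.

ω = 2π·978/60 = 102.4 rad/s
x(θ) = r cosθ + √(L² − r² sin²θ); with ω constant, a = ω²·d²x/dθ².
d²x/dθ² = −r cosθ − r²(cos2θ)/√u − r⁴ sin²2θ/(4u^{3/2}),  u = L² − r² sin²θ = 0.010572 m².
Substituting r = 0.0434 m, L = 0.1116 m, θ = 88.7°: d²x/dθ² = +0.017314 m.
a = ω²·d²x/dθ² = (102.4)²·(+0.017314) = +181.61 m/s²;  |a| = 181.61 m/s².

182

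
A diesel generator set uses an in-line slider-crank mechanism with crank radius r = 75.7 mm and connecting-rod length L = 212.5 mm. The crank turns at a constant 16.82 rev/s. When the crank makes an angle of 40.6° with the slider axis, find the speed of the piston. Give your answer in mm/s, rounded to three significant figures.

6650

ω = 2π·16.8 = 105.7 rad/s
For an in-line slider-crank, x = r cosθ + √(L² − r² sin²θ), so v = −rω sinθ·[1 + r cosθ/√(L² − r² sin²θ)].
With r = 0.0757 m, L = 0.2125 m, θ = 40.6°: √(L² − r² sin²θ) = 0.20671 m.
v = −0.0757·105.7·0.65077·[1 + 0.0757·0.75927/0.20671] = -6.654 m/s.
|v| = 6.654 m/s = 6654 mm/s.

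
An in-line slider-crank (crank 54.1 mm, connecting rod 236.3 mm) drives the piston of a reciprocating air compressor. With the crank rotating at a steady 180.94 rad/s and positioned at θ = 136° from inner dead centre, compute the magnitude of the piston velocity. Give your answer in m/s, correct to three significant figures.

5.67

ω = 180.9 rad/s
For an in-line slider-crank, x = r cosθ + √(L² − r² sin²θ), so v = −rω sinθ·[1 + r cosθ/√(L² − r² sin²θ)].
With r = 0.0541 m, L = 0.2363 m, θ = 136°: √(L² − r² sin²θ) = 0.23329 m.
v = −0.0541·180.9·0.69466·[1 + 0.0541·-0.71934/0.23329] = -5.6656 m/s.
|v| = 5.6656 m/s.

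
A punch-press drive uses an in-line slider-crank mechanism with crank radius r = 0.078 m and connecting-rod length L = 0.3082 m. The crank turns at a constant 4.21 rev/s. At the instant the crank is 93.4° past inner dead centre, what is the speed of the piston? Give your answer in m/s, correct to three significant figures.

2.03

ω = 2π·4.21 = 26.45 rad/s
For an in-line slider-crank, x = r cosθ + √(L² − r² sin²θ), so v = −rω sinθ·[1 + r cosθ/√(L² − r² sin²θ)].
With r = 0.078 m, L = 0.3082 m, θ = 93.4°: √(L² − r² sin²θ) = 0.2982 m.
v = −0.078·26.45·0.99824·[1 + 0.078·-0.05931/0.2982] = -2.0277 m/s.
|v| = 2.0277 m/s.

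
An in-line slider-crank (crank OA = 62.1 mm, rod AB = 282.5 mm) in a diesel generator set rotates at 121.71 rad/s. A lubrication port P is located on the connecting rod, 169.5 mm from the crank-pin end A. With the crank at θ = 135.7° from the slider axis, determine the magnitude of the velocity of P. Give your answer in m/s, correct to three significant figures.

5.24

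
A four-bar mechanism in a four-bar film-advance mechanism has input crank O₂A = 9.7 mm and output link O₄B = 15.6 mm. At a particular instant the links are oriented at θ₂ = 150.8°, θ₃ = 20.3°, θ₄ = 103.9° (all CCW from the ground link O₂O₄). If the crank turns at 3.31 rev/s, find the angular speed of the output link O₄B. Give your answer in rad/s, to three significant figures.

9.89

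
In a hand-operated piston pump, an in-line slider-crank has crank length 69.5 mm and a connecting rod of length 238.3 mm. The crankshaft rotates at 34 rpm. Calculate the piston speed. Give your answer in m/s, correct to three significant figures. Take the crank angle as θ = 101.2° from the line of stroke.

0.228

ω = 2π·34/60 = 3.56 rad/s
For an in-line slider-crank, x = r cosθ + √(L² − r² sin²θ), so v = −rω sinθ·[1 + r cosθ/√(L² − r² sin²θ)].
With r = 0.0695 m, L = 0.2383 m, θ = 101.2°: √(L² − r² sin²θ) = 0.22834 m.
v = −0.0695·3.56·0.98096·[1 + 0.0695·-0.19423/0.22834] = -0.22839 m/s.
|v| = 0.22839 m/s.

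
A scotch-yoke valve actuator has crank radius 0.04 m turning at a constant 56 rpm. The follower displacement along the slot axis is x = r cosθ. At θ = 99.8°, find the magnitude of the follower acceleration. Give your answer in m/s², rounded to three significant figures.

0.234

ω = 5.864 rad/s (from 56 rpm).
x = r cosθ ⇒ ẍ = −rω² cosθ (ω constant).
|a| = rω²|cosθ| = 0.04·(5.864)²·|cos 99.8°| = 0.23414 m/s².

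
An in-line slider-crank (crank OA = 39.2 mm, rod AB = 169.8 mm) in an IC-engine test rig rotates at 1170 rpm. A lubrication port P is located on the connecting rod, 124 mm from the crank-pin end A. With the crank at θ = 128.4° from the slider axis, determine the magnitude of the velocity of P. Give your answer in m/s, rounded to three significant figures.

ω = 122.5 rad/s.  Crank-pin speed |V_A| = rω = 4.8029 m/s, perpendicular to OA.
Rod angle: sinφ = −(r/L) sinθ ⇒ φ = -10.424°; ω_rod = −rω cosθ/√(L²−r²sin²θ) = +17.864 rad/s.
V_P = V_A + ω_rod × AP, with AP = 0.124 m along the rod.
Components: V_Px = −rω sinθ − a·ω_rod·sinφ = -3.3632 m/s;  V_Py = rω cosθ + a·ω_rod·cosφ = -0.80468 m/s.
|V_P| = √(V_Px² + V_Py²) = 3.4581 m/s.

3.46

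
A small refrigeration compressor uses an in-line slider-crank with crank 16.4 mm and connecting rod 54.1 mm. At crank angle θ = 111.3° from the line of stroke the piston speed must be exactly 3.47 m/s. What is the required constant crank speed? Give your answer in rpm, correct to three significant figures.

For an in-line slider-crank, |v_piston| = rω|sinθ|·[1 + r cosθ/√(L² − r² sin²θ)].
With r = 0.0164 m, L = 0.0541 m, θ = 111.3°: the bracketed kinematic factor |dx/dθ| = 0.013526 m.
ω = v/|dx/dθ| = 3.47/0.013526 = 256.55 rad/s.
N = 60ω/(2π) = 2449.8 rpm.

2450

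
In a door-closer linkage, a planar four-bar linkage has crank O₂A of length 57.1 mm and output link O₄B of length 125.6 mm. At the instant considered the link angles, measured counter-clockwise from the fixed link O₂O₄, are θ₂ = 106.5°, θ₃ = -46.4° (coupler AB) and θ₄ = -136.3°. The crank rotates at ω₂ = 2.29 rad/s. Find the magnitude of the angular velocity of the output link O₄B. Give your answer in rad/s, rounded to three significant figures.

0.474

ω₂ = 2.29 rad/s
Differentiating the loop-closure r₂e^{iθ₂}+r₃e^{iθ₃}=r₁+r₄e^{iθ₄} gives r₂ω₂e^{iθ₂}+r₃ω₃e^{iθ₃}=r₄ω₄e^{iθ₄}.
Eliminating the other unknown: ω₄ = r₂ω₂ sin(θ₂−θ₃) / [r₄ sin(θ₄−θ₃)].
Numerator sine = +0.45554; denominator sine = -1.00000.
Result = 0.0571·2.29·(+0.45554) / (0.1256·(-1.00000)) = -0.47426 rad/s; magnitude 0.47426 rad/s.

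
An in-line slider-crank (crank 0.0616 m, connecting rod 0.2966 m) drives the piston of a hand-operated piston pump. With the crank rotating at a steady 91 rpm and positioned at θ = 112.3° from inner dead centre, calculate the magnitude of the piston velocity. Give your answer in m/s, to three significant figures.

ω = 2π·91/60 = 9.529 rad/s
For an in-line slider-crank, x = r cosθ + √(L² − r² sin²θ), so v = −rω sinθ·[1 + r cosθ/√(L² − r² sin²θ)].
With r = 0.0616 m, L = 0.2966 m, θ = 112.3°: √(L² − r² sin²θ) = 0.29107 m.
v = −0.0616·9.529·0.92521·[1 + 0.0616·-0.37946/0.29107] = -0.4995 m/s.
|v| = 0.4995 m/s.

0.499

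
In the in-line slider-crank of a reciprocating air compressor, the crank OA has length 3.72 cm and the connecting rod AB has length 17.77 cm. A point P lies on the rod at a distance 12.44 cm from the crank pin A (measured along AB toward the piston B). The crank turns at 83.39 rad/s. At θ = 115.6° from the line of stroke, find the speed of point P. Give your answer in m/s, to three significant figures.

ω = 83.39 rad/s.  Crank-pin speed |V_A| = rω = 3.1021 m/s, perpendicular to OA.
Rod angle: sinφ = −(r/L) sinθ ⇒ φ = -10.882°; ω_rod = −rω cosθ/√(L²−r²sin²θ) = +7.681 rad/s.
V_P = V_A + ω_rod × AP, with AP = 0.1244 m along the rod.
Components: V_Px = −rω sinθ − a·ω_rod·sinφ = -2.6172 m/s;  V_Py = rω cosθ + a·ω_rod·cosφ = -0.40204 m/s.
|V_P| = √(V_Px² + V_Py²) = 2.6479 m/s.

2.65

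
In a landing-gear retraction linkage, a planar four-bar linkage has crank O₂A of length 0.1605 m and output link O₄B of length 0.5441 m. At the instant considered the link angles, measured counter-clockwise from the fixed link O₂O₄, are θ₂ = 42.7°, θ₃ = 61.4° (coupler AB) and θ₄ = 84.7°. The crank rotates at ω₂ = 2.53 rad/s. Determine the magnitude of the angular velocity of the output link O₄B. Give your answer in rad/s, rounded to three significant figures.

0.605

ω₂ = 2.53 rad/s
Differentiating the loop-closure r₂e^{iθ₂}+r₃e^{iθ₃}=r₁+r₄e^{iθ₄} gives r₂ω₂e^{iθ₂}+r₃ω₃e^{iθ₃}=r₄ω₄e^{iθ₄}.
Eliminating the other unknown: ω₄ = r₂ω₂ sin(θ₂−θ₃) / [r₄ sin(θ₄−θ₃)].
Numerator sine = -0.32061; denominator sine = +0.39555.
Result = 0.1605·2.53·(-0.32061) / (0.5441·(+0.39555)) = -0.60492 rad/s; magnitude 0.60492 rad/s.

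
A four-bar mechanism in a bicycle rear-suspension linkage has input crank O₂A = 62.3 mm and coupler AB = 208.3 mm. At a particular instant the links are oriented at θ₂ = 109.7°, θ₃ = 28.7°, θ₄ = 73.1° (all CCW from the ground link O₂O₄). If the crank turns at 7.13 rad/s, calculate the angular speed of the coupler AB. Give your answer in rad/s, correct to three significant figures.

1.82

ω₂ = 7.13 rad/s
Differentiating the loop-closure r₂e^{iθ₂}+r₃e^{iθ₃}=r₁+r₄e^{iθ₄} gives r₂ω₂e^{iθ₂}+r₃ω₃e^{iθ₃}=r₄ω₄e^{iθ₄}.
Eliminating the other unknown: ω₃ = r₂ω₂ sin(θ₄−θ₂) / [r₃ sin(θ₃−θ₄)].
Numerator sine = -0.59622; denominator sine = -0.69966.
Result = 0.0623·7.13·(-0.59622) / (0.2083·(-0.69966)) = +1.8172 rad/s; magnitude 1.8172 rad/s.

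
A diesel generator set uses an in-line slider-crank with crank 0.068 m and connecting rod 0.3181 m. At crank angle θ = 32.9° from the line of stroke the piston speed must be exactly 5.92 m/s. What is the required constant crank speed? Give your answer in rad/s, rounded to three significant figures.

136

For an in-line slider-crank, |v_piston| = rω|sinθ|·[1 + r cosθ/√(L² − r² sin²θ)].
With r = 0.068 m, L = 0.3181 m, θ = 32.9°: the bracketed kinematic factor |dx/dθ| = 0.04361 m.
ω = v/|dx/dθ| = 5.92/0.04361 = 135.75 rad/s.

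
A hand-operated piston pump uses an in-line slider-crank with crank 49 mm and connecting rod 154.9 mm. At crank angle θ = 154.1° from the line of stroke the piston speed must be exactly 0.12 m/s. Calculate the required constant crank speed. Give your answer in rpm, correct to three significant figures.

For an in-line slider-crank, |v_piston| = rω|sinθ|·[1 + r cosθ/√(L² − r² sin²θ)].
With r = 0.049 m, L = 0.1549 m, θ = 154.1°: the bracketed kinematic factor |dx/dθ| = 0.015254 m.
ω = v/|dx/dθ| = 0.12/0.015254 = 7.8669 rad/s.
N = 60ω/(2π) = 75.123 rpm.

75.1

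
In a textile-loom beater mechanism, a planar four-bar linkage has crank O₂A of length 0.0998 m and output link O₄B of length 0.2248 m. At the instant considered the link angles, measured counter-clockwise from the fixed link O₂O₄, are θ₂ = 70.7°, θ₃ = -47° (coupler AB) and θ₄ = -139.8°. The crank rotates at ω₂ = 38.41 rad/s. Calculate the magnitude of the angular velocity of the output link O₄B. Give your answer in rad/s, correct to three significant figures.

15.1

ω₂ = 38.41 rad/s
Differentiating the loop-closure r₂e^{iθ₂}+r₃e^{iθ₃}=r₁+r₄e^{iθ₄} gives r₂ω₂e^{iθ₂}+r₃ω₃e^{iθ₃}=r₄ω₄e^{iθ₄}.
Eliminating the other unknown: ω₄ = r₂ω₂ sin(θ₂−θ₃) / [r₄ sin(θ₄−θ₃)].
Numerator sine = +0.88539; denominator sine = -0.99881.
Result = 0.0998·38.41·(+0.88539) / (0.2248·(-0.99881)) = -15.116 rad/s; magnitude 15.116 rad/s.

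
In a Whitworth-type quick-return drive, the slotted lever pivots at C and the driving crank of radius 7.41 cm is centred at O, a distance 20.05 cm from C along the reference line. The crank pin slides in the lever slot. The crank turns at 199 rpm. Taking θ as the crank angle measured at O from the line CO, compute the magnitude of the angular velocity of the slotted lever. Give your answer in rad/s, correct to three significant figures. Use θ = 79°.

3.38

ω = 20.84 rad/s (from 199 rpm).
Crank pin A relative to C: A = (d + r cosθ, r sinθ); lever angle φ = atan2(r sinθ, d + r cosθ).
Differentiating tanφ: φ̇ = rω(d cosθ + r)/(d² + r² + 2dr cosθ).
d² + r² + 2dr cosθ = |CA|² = 0.0513608 m²;  d cosθ + r = +0.11236 m.
|ω_lever| = |0.0741·20.84·+0.11236| / 0.0513608 = 3.3781 rad/s.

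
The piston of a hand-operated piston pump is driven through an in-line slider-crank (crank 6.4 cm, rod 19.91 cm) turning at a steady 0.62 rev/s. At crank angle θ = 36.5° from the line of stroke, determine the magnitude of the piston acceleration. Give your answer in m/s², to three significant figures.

ω = 2π·0.62 = 3.896 rad/s
x(θ) = r cosθ + √(L² − r² sin²θ); with ω constant, a = ω²·d²x/dθ².
d²x/dθ² = −r cosθ − r²(cos2θ)/√u − r⁴ sin²2θ/(4u^{3/2}),  u = L² − r² sin²θ = 0.0381916 m².
Substituting r = 0.064 m, L = 0.1991 m, θ = 36.5°: d²x/dθ² = -0.058089 m.
a = ω²·d²x/dθ² = (3.896)²·(-0.058089) = -0.88152 m/s²;  |a| = 0.88152 m/s².

0.882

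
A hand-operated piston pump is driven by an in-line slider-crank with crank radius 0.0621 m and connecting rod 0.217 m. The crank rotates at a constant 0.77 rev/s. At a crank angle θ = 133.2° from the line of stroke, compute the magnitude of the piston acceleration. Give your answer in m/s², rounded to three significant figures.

ω = 2π·0.77 = 4.838 rad/s
x(θ) = r cosθ + √(L² − r² sin²θ); with ω constant, a = ω²·d²x/dθ².
d²x/dθ² = −r cosθ − r²(cos2θ)/√u − r⁴ sin²2θ/(4u^{3/2}),  u = L² − r² sin²θ = 0.0450397 m².
Substituting r = 0.0621 m, L = 0.217 m, θ = 133.2°: d²x/dθ² = +0.043264 m.
a = ω²·d²x/dθ² = (4.838)²·(+0.043264) = +1.0127 m/s²;  |a| = 1.0127 m/s².

1.01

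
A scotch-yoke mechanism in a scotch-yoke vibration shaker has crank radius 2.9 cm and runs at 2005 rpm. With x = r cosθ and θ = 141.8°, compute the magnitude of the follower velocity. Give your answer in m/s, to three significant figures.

3.77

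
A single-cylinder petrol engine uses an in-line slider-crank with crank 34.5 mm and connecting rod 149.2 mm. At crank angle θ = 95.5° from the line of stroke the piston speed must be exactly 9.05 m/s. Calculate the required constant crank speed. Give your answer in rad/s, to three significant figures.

270

For an in-line slider-crank, |v_piston| = rω|sinθ|·[1 + r cosθ/√(L² − r² sin²θ)].
With r = 0.0345 m, L = 0.1492 m, θ = 95.5°: the bracketed kinematic factor |dx/dθ| = 0.033559 m.
ω = v/|dx/dθ| = 9.05/0.033559 = 269.67 rad/s.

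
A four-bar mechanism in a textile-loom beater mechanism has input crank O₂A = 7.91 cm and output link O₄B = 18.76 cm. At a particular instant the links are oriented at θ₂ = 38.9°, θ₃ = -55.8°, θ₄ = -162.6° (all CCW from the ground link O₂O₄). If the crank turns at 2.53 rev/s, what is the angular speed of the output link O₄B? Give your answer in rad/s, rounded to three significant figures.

6.98

ω₂ = 15.9 rad/s (from 2.53 rev/s).
Differentiating the loop-closure r₂e^{iθ₂}+r₃e^{iθ₃}=r₁+r₄e^{iθ₄} gives r₂ω₂e^{iθ₂}+r₃ω₃e^{iθ₃}=r₄ω₄e^{iθ₄}.
Eliminating the other unknown: ω₄ = r₂ω₂ sin(θ₂−θ₃) / [r₄ sin(θ₄−θ₃)].
Numerator sine = +0.99664; denominator sine = -0.95732.
Result = 0.0791·15.9·(+0.99664) / (0.1876·(-0.95732)) = -6.9779 rad/s; magnitude 6.9779 rad/s.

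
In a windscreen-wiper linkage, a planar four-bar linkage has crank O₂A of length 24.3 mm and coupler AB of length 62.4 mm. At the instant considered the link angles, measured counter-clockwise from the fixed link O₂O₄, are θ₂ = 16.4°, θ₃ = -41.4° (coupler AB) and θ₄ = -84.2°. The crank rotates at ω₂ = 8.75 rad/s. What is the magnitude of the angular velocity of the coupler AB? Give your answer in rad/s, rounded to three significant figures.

ω₂ = 8.75 rad/s
Differentiating the loop-closure r₂e^{iθ₂}+r₃e^{iθ₃}=r₁+r₄e^{iθ₄} gives r₂ω₂e^{iθ₂}+r₃ω₃e^{iθ₃}=r₄ω₄e^{iθ₄}.
Eliminating the other unknown: ω₃ = r₂ω₂ sin(θ₄−θ₂) / [r₃ sin(θ₃−θ₄)].
Numerator sine = -0.98294; denominator sine = +0.67944.
Result = 0.0243·8.75·(-0.98294) / (0.0624·(+0.67944)) = -4.9295 rad/s; magnitude 4.9295 rad/s.

4.93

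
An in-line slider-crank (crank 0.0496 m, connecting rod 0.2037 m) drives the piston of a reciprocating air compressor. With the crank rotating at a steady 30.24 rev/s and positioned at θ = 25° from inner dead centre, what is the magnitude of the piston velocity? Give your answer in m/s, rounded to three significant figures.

ω = 2π·30.2 = 190 rad/s
For an in-line slider-crank, x = r cosθ + √(L² − r² sin²θ), so v = −rω sinθ·[1 + r cosθ/√(L² − r² sin²θ)].
With r = 0.0496 m, L = 0.2037 m, θ = 25°: √(L² − r² sin²θ) = 0.20262 m.
v = −0.0496·190·0.42262·[1 + 0.0496·0.90631/0.20262] = -4.8665 m/s.
|v| = 4.8665 m/s.

4.87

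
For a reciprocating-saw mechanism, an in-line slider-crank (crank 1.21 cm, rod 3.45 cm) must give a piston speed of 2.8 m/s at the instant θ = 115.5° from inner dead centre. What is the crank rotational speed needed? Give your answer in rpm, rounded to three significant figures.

2910

For an in-line slider-crank, |v_piston| = rω|sinθ|·[1 + r cosθ/√(L² − r² sin²θ)].
With r = 0.0121 m, L = 0.0345 m, θ = 115.5°: the bracketed kinematic factor |dx/dθ| = 0.0091829 m.
ω = v/|dx/dθ| = 2.8/0.0091829 = 304.92 rad/s.
N = 60ω/(2π) = 2911.7 rpm.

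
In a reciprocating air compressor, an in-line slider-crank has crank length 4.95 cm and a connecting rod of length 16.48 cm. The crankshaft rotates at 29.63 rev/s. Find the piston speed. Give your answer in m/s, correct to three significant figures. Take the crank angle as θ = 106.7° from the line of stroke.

ω = 2π·29.6 = 186.2 rad/s
For an in-line slider-crank, x = r cosθ + √(L² − r² sin²θ), so v = −rω sinθ·[1 + r cosθ/√(L² − r² sin²θ)].
With r = 0.0495 m, L = 0.1648 m, θ = 106.7°: √(L² − r² sin²θ) = 0.15783 m.
v = −0.0495·186.2·0.95782·[1 + 0.0495·-0.28736/0.15783] = -8.0313 m/s.
|v| = 8.0313 m/s.

8.03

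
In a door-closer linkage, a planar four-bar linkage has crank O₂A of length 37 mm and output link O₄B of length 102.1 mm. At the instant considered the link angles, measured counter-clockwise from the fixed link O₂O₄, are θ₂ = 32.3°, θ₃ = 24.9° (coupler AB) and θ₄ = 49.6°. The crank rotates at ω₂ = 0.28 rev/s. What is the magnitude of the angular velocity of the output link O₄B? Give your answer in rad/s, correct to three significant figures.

0.197

ω₂ = 1.759 rad/s (from 0.28 rev/s).
Differentiating the loop-closure r₂e^{iθ₂}+r₃e^{iθ₃}=r₁+r₄e^{iθ₄} gives r₂ω₂e^{iθ₂}+r₃ω₃e^{iθ₃}=r₄ω₄e^{iθ₄}.
Eliminating the other unknown: ω₄ = r₂ω₂ sin(θ₂−θ₃) / [r₄ sin(θ₄−θ₃)].
Numerator sine = +0.12880; denominator sine = +0.41787.
Result = 0.037·1.759·(+0.12880) / (0.1021·(+0.41787)) = +0.19651 rad/s; magnitude 0.19651 rad/s.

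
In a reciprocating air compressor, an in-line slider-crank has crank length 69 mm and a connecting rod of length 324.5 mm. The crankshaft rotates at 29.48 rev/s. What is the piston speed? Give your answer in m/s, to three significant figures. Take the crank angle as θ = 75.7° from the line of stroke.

ω = 2π·29.5 = 185.2 rad/s
For an in-line slider-crank, x = r cosθ + √(L² − r² sin²θ), so v = −rω sinθ·[1 + r cosθ/√(L² − r² sin²θ)].
With r = 0.069 m, L = 0.3245 m, θ = 75.7°: √(L² − r² sin²θ) = 0.31754 m.
v = −0.069·185.2·0.96902·[1 + 0.069·0.24700/0.31754] = -13.049 m/s.
|v| = 13.049 m/s.

13.0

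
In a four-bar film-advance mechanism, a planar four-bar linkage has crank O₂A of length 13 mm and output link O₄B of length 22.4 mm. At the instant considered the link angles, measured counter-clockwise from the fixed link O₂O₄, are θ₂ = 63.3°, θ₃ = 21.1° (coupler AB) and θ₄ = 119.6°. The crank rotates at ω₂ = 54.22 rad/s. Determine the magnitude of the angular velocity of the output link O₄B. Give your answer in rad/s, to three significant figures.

ω₂ = 54.22 rad/s
Differentiating the loop-closure r₂e^{iθ₂}+r₃e^{iθ₃}=r₁+r₄e^{iθ₄} gives r₂ω₂e^{iθ₂}+r₃ω₃e^{iθ₃}=r₄ω₄e^{iθ₄}.
Eliminating the other unknown: ω₄ = r₂ω₂ sin(θ₂−θ₃) / [r₄ sin(θ₄−θ₃)].
Numerator sine = +0.67172; denominator sine = +0.98902.
Result = 0.013·54.22·(+0.67172) / (0.0224·(+0.98902)) = +21.372 rad/s; magnitude 21.372 rad/s.

21.4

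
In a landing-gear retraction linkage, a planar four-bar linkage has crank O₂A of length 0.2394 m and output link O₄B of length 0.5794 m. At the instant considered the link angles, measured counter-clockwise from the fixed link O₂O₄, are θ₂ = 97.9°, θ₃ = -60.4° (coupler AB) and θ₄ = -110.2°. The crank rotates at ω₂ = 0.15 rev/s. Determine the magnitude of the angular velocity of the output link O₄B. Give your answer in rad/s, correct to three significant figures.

ω₂ = 0.9425 rad/s (from 0.15 rev/s).
Differentiating the loop-closure r₂e^{iθ₂}+r₃e^{iθ₃}=r₁+r₄e^{iθ₄} gives r₂ω₂e^{iθ₂}+r₃ω₃e^{iθ₃}=r₄ω₄e^{iθ₄}.
Eliminating the other unknown: ω₄ = r₂ω₂ sin(θ₂−θ₃) / [r₄ sin(θ₄−θ₃)].
Numerator sine = +0.36975; denominator sine = -0.76380.
Result = 0.2394·0.9425·(+0.36975) / (0.5794·(-0.76380)) = -0.18851 rad/s; magnitude 0.18851 rad/s.

0.189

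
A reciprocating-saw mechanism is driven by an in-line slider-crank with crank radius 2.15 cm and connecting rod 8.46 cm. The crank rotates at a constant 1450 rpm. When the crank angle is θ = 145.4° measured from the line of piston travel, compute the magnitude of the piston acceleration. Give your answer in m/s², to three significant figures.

ω = 2π·1450/60 = 151.8 rad/s
x(θ) = r cosθ + √(L² − r² sin²θ); with ω constant, a = ω²·d²x/dθ².
d²x/dθ² = −r cosθ − r²(cos2θ)/√u − r⁴ sin²2θ/(4u^{3/2}),  u = L² − r² sin²θ = 0.00700811 m².
Substituting r = 0.0215 m, L = 0.0846 m, θ = 145.4°: d²x/dθ² = +0.015657 m.
a = ω²·d²x/dθ² = (151.8)²·(+0.015657) = +361 m/s²;  |a| = 361 m/s².

361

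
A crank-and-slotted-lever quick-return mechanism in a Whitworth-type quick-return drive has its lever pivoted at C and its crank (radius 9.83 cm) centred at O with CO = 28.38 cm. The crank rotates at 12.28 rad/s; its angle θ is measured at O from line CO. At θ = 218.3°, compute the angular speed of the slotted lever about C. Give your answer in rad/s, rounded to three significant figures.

3.24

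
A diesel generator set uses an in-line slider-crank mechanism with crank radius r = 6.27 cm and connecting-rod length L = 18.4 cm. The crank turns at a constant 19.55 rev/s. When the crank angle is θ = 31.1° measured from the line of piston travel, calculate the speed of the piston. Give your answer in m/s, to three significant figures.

5.16

ω = 2π·19.6 = 122.8 rad/s
For an in-line slider-crank, x = r cosθ + √(L² − r² sin²θ), so v = −rω sinθ·[1 + r cosθ/√(L² − r² sin²θ)].
With r = 0.0627 m, L = 0.184 m, θ = 31.1°: √(L² − r² sin²θ) = 0.18113 m.
v = −0.0627·122.8·0.51653·[1 + 0.0627·0.85627/0.18113] = -5.1574 m/s.
|v| = 5.1574 m/s.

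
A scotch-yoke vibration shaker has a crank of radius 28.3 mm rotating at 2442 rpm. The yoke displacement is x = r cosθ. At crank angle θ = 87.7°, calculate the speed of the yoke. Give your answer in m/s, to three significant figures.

7.23

ω = 255.7 rad/s (from 2442 rpm).
x = r cosθ ⇒ ẋ = −rω sinθ.
|v| = rω|sinθ| = 0.0283·255.7·|sin 87.7°| = 7.2312 m/s.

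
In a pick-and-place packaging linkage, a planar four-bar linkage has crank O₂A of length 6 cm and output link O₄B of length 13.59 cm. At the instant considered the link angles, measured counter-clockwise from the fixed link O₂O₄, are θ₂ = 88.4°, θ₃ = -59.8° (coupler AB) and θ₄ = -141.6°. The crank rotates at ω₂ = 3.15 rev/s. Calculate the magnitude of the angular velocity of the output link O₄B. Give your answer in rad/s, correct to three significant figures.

4.65

ω₂ = 19.79 rad/s (from 3.15 rev/s).
Differentiating the loop-closure r₂e^{iθ₂}+r₃e^{iθ₃}=r₁+r₄e^{iθ₄} gives r₂ω₂e^{iθ₂}+r₃ω₃e^{iθ₃}=r₄ω₄e^{iθ₄}.
Eliminating the other unknown: ω₄ = r₂ω₂ sin(θ₂−θ₃) / [r₄ sin(θ₄−θ₃)].
Numerator sine = +0.52696; denominator sine = -0.98978.
Result = 0.06·19.79·(+0.52696) / (0.1359·(-0.98978)) = -4.6522 rad/s; magnitude 4.6522 rad/s.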